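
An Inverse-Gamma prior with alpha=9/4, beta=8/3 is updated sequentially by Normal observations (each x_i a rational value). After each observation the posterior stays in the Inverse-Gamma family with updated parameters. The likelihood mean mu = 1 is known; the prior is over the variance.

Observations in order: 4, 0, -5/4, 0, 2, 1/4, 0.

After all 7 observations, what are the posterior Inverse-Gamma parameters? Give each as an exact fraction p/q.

obs 1: x=4 → posterior Inverse-Gamma(11/4, 43/6)
obs 2: x=0 → posterior Inverse-Gamma(13/4, 23/3)
obs 3: x=-5/4 → posterior Inverse-Gamma(15/4, 979/96)
obs 4: x=0 → posterior Inverse-Gamma(17/4, 1027/96)
obs 5: x=2 → posterior Inverse-Gamma(19/4, 1075/96)
obs 6: x=1/4 → posterior Inverse-Gamma(21/4, 551/48)
obs 7: x=0 → posterior Inverse-Gamma(23/4, 575/48)

alpha=23/4, beta=575/48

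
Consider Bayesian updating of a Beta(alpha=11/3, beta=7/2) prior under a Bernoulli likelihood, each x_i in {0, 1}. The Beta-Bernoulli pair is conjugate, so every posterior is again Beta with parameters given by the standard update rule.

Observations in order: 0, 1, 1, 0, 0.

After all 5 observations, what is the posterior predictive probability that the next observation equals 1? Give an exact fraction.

obs 1: x=0 → posterior Beta(11/3, 9/2)
obs 2: x=1 → posterior Beta(14/3, 9/2)
obs 3: x=1 → posterior Beta(17/3, 9/2)
obs 4: x=0 → posterior Beta(17/3, 11/2)
obs 5: x=0 → posterior Beta(17/3, 13/2)

34/73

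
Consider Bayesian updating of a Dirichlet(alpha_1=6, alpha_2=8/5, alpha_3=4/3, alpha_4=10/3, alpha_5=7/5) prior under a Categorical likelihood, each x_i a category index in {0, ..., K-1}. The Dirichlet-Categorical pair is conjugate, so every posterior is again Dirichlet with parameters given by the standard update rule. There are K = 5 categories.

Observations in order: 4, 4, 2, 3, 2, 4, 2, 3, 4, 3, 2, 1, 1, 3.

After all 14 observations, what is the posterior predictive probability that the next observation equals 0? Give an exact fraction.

18/83

obs 1: x=4 → posterior Dirichlet(6, 8/5, 4/3, 10/3, 12/5)
obs 2: x=4 → posterior Dirichlet(6, 8/5, 4/3, 10/3, 17/5)
obs 3: x=2 → posterior Dirichlet(6, 8/5, 7/3, 10/3, 17/5)
obs 4: x=3 → posterior Dirichlet(6, 8/5, 7/3, 13/3, 17/5)
obs 5: x=2 → posterior Dirichlet(6, 8/5, 10/3, 13/3, 17/5)
obs 6: x=4 → posterior Dirichlet(6, 8/5, 10/3, 13/3, 22/5)
obs 7: x=2 → posterior Dirichlet(6, 8/5, 13/3, 13/3, 22/5)
obs 8: x=3 → posterior Dirichlet(6, 8/5, 13/3, 16/3, 22/5)
obs 9: x=4 → posterior Dirichlet(6, 8/5, 13/3, 16/3, 27/5)
obs 10: x=3 → posterior Dirichlet(6, 8/5, 13/3, 19/3, 27/5)
obs 11: x=2 → posterior Dirichlet(6, 8/5, 16/3, 19/3, 27/5)
obs 12: x=1 → posterior Dirichlet(6, 13/5, 16/3, 19/3, 27/5)
obs 13: x=1 → posterior Dirichlet(6, 18/5, 16/3, 19/3, 27/5)
obs 14: x=3 → posterior Dirichlet(6, 18/5, 16/3, 22/3, 27/5)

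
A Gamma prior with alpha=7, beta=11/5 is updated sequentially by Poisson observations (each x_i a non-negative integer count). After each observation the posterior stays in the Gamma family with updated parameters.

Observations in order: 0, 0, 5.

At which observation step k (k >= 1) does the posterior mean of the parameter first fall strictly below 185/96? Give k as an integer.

obs 1: x=0 → posterior Gamma(7, 16/5)
obs 2: x=0 → posterior Gamma(7, 21/5)
obs 3: x=5 → posterior Gamma(12, 26/5)

k = 2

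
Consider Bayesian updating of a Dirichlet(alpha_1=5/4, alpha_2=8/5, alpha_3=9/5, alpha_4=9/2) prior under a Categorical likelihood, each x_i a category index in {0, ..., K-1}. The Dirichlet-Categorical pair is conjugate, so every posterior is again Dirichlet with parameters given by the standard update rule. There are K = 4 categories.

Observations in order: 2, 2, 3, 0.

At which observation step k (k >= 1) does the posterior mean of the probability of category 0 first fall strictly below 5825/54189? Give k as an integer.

k = 3

obs 1: x=2 → posterior Dirichlet(5/4, 8/5, 14/5, 9/2)
obs 2: x=2 → posterior Dirichlet(5/4, 8/5, 19/5, 9/2)
obs 3: x=3 → posterior Dirichlet(5/4, 8/5, 19/5, 11/2)
obs 4: x=0 → posterior Dirichlet(9/4, 8/5, 19/5, 11/2)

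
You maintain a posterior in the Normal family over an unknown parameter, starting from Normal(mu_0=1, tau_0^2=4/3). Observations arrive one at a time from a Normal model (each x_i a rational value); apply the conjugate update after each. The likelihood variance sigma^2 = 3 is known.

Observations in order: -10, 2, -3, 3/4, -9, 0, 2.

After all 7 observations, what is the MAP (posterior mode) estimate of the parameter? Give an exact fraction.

obs 1: x=-10 → posterior Normal(-31/13, 12/13)
obs 2: x=2 → posterior Normal(-23/17, 12/17)
obs 3: x=-3 → posterior Normal(-5/3, 4/7)
obs 4: x=3/4 → posterior Normal(-32/25, 12/25)
obs 5: x=-9 → posterior Normal(-68/29, 12/29)
obs 6: x=0 → posterior Normal(-68/33, 4/11)
obs 7: x=2 → posterior Normal(-60/37, 12/37)

-60/37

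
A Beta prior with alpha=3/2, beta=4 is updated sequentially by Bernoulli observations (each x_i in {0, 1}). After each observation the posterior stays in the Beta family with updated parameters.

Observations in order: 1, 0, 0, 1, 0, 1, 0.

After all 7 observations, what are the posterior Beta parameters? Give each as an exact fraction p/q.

obs 1: x=1 → posterior Beta(5/2, 4)
obs 2: x=0 → posterior Beta(5/2, 5)
obs 3: x=0 → posterior Beta(5/2, 6)
obs 4: x=1 → posterior Beta(7/2, 6)
obs 5: x=0 → posterior Beta(7/2, 7)
obs 6: x=1 → posterior Beta(9/2, 7)
obs 7: x=0 → posterior Beta(9/2, 8)

alpha=9/2, beta=8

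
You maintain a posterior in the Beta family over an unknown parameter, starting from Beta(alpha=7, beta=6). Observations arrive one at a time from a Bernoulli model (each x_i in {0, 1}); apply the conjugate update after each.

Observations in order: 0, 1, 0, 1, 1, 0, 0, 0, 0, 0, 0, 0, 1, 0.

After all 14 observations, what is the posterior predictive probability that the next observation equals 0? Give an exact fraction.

obs 1: x=0 → posterior Beta(7, 7)
obs 2: x=1 → posterior Beta(8, 7)
obs 3: x=0 → posterior Beta(8, 8)
obs 4: x=1 → posterior Beta(9, 8)
obs 5: x=1 → posterior Beta(10, 8)
obs 6: x=0 → posterior Beta(10, 9)
obs 7: x=0 → posterior Beta(10, 10)
obs 8: x=0 → posterior Beta(10, 11)
obs 9: x=0 → posterior Beta(10, 12)
obs 10: x=0 → posterior Beta(10, 13)
obs 11: x=0 → posterior Beta(10, 14)
obs 12: x=0 → posterior Beta(10, 15)
obs 13: x=1 → posterior Beta(11, 15)
obs 14: x=0 → posterior Beta(11, 16)

16/27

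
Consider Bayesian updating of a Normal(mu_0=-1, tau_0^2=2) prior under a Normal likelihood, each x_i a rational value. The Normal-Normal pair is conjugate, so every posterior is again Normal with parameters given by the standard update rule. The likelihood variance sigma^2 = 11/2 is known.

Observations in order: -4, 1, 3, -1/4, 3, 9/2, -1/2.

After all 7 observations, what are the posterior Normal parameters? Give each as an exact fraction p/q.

obs 1: x=-4 → posterior Normal(-9/5, 22/15)
obs 2: x=1 → posterior Normal(-23/19, 22/19)
obs 3: x=3 → posterior Normal(-11/23, 22/23)
obs 4: x=-1/4 → posterior Normal(-4/9, 22/27)
obs 5: x=3 → posterior Normal(0, 22/31)
obs 6: x=9/2 → posterior Normal(18/35, 22/35)
obs 7: x=-1/2 → posterior Normal(16/39, 22/39)

mu_0=16/39, tau_0^2=22/39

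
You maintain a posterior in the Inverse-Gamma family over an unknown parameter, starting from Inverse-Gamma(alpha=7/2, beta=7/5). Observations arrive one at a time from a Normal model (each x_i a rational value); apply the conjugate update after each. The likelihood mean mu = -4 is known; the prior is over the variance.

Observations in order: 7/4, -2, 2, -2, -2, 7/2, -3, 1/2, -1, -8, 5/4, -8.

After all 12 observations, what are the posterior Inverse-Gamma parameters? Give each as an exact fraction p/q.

obs 1: x=7/4 → posterior Inverse-Gamma(4, 2869/160)
obs 2: x=-2 → posterior Inverse-Gamma(9/2, 3189/160)
obs 3: x=2 → posterior Inverse-Gamma(5, 6069/160)
obs 4: x=-2 → posterior Inverse-Gamma(11/2, 6389/160)
obs 5: x=-2 → posterior Inverse-Gamma(6, 6709/160)
obs 6: x=7/2 → posterior Inverse-Gamma(13/2, 11209/160)
obs 7: x=-3 → posterior Inverse-Gamma(7, 11289/160)
obs 8: x=1/2 → posterior Inverse-Gamma(15/2, 12909/160)
obs 9: x=-1 → posterior Inverse-Gamma(8, 13629/160)
obs 10: x=-8 → posterior Inverse-Gamma(17/2, 14909/160)
obs 11: x=5/4 → posterior Inverse-Gamma(9, 8557/80)
obs 12: x=-8 → posterior Inverse-Gamma(19/2, 9197/80)

alpha=19/2, beta=9197/80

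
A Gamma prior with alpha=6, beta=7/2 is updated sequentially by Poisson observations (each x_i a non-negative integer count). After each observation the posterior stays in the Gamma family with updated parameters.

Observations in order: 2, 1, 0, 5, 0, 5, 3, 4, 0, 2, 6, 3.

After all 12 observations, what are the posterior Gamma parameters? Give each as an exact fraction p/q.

obs 1: x=2 → posterior Gamma(8, 9/2)
obs 2: x=1 → posterior Gamma(9, 11/2)
obs 3: x=0 → posterior Gamma(9, 13/2)
obs 4: x=5 → posterior Gamma(14, 15/2)
obs 5: x=0 → posterior Gamma(14, 17/2)
obs 6: x=5 → posterior Gamma(19, 19/2)
obs 7: x=3 → posterior Gamma(22, 21/2)
obs 8: x=4 → posterior Gamma(26, 23/2)
obs 9: x=0 → posterior Gamma(26, 25/2)
obs 10: x=2 → posterior Gamma(28, 27/2)
obs 11: x=6 → posterior Gamma(34, 29/2)
obs 12: x=3 → posterior Gamma(37, 31/2)

alpha=37, beta=31/2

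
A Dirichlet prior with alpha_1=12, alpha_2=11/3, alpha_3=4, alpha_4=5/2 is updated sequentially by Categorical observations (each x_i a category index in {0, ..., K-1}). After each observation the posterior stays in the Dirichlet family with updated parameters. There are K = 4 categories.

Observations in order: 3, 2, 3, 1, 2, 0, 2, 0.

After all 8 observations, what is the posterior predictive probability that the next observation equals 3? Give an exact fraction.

obs 1: x=3 → posterior Dirichlet(12, 11/3, 4, 7/2)
obs 2: x=2 → posterior Dirichlet(12, 11/3, 5, 7/2)
obs 3: x=3 → posterior Dirichlet(12, 11/3, 5, 9/2)
obs 4: x=1 → posterior Dirichlet(12, 14/3, 5, 9/2)
obs 5: x=2 → posterior Dirichlet(12, 14/3, 6, 9/2)
obs 6: x=0 → posterior Dirichlet(13, 14/3, 6, 9/2)
obs 7: x=2 → posterior Dirichlet(13, 14/3, 7, 9/2)
obs 8: x=0 → posterior Dirichlet(14, 14/3, 7, 9/2)

27/181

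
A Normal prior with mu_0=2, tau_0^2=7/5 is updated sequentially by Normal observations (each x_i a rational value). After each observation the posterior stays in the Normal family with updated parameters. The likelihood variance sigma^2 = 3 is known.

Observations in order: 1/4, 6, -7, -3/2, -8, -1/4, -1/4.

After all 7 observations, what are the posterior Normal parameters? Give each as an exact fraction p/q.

obs 1: x=1/4 → posterior Normal(127/88, 21/22)
obs 2: x=6 → posterior Normal(295/116, 21/29)
obs 3: x=-7 → posterior Normal(11/16, 7/12)
obs 4: x=-3/2 → posterior Normal(57/172, 21/43)
obs 5: x=-8 → posterior Normal(-167/200, 21/50)
obs 6: x=-1/4 → posterior Normal(-29/38, 7/19)
obs 7: x=-1/4 → posterior Normal(-181/256, 21/64)

mu_0=-181/256, tau_0^2=21/64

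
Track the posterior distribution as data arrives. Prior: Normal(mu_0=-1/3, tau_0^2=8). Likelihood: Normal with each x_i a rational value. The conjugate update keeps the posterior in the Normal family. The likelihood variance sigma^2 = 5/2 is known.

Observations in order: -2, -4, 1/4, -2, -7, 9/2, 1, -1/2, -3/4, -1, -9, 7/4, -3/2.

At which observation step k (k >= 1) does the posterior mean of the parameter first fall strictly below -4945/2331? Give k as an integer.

obs 1: x=-2 → posterior Normal(-101/63, 40/21)
obs 2: x=-4 → posterior Normal(-293/111, 40/37)
obs 3: x=1/4 → posterior Normal(-281/159, 40/53)
obs 4: x=-2 → posterior Normal(-377/207, 40/69)
obs 5: x=-7 → posterior Normal(-713/255, 8/17)
obs 6: x=9/2 → posterior Normal(-497/303, 40/101)
obs 7: x=1 → posterior Normal(-449/351, 40/117)
obs 8: x=-1/2 → posterior Normal(-473/399, 40/133)
obs 9: x=-3/4 → posterior Normal(-509/447, 40/149)
obs 10: x=-1 → posterior Normal(-557/495, 8/33)
obs 11: x=-9 → posterior Normal(-989/543, 40/181)
obs 12: x=7/4 → posterior Normal(-905/591, 40/197)
obs 13: x=-3/2 → posterior Normal(-977/639, 40/213)

k = 2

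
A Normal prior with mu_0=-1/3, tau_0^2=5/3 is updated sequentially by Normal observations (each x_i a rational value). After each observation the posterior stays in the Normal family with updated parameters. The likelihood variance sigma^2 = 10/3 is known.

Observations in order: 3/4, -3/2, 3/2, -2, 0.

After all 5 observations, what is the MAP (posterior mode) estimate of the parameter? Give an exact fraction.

-23/84

obs 1: x=3/4 → posterior Normal(1/36, 10/9)
obs 2: x=-3/2 → posterior Normal(-17/48, 5/6)
obs 3: x=3/2 → posterior Normal(1/60, 2/3)
obs 4: x=-2 → posterior Normal(-23/72, 5/9)
obs 5: x=0 → posterior Normal(-23/84, 10/21)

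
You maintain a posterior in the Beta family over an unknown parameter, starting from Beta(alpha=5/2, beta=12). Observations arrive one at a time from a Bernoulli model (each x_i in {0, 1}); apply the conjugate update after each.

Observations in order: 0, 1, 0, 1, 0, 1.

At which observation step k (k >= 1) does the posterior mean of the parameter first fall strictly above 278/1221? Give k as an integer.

obs 1: x=0 → posterior Beta(5/2, 13)
obs 2: x=1 → posterior Beta(7/2, 13)
obs 3: x=0 → posterior Beta(7/2, 14)
obs 4: x=1 → posterior Beta(9/2, 14)
obs 5: x=0 → posterior Beta(9/2, 15)
obs 6: x=1 → posterior Beta(11/2, 15)

k = 4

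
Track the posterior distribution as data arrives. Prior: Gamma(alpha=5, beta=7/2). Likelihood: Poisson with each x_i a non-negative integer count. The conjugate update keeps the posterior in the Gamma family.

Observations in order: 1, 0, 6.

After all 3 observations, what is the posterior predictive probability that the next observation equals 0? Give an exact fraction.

23298085122481/129746337890625

obs 1: x=1 → posterior Gamma(6, 9/2)
obs 2: x=0 → posterior Gamma(6, 11/2)
obs 3: x=6 → posterior Gamma(12, 13/2)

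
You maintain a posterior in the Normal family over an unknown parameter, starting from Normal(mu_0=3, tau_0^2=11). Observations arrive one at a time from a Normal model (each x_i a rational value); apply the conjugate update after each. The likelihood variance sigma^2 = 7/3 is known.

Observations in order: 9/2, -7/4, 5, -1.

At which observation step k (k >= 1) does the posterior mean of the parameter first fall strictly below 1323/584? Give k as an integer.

obs 1: x=9/2 → posterior Normal(339/80, 77/40)
obs 2: x=-7/4 → posterior Normal(447/292, 77/73)
obs 3: x=5 → posterior Normal(1107/424, 77/106)
obs 4: x=-1 → posterior Normal(975/556, 77/139)

k = 2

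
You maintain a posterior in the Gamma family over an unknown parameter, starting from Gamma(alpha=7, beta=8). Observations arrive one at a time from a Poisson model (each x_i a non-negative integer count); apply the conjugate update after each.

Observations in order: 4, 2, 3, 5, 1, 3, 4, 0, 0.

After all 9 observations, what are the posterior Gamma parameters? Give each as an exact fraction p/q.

obs 1: x=4 → posterior Gamma(11, 9)
obs 2: x=2 → posterior Gamma(13, 10)
obs 3: x=3 → posterior Gamma(16, 11)
obs 4: x=5 → posterior Gamma(21, 12)
obs 5: x=1 → posterior Gamma(22, 13)
obs 6: x=3 → posterior Gamma(25, 14)
obs 7: x=4 → posterior Gamma(29, 15)
obs 8: x=0 → posterior Gamma(29, 16)
obs 9: x=0 → posterior Gamma(29, 17)

alpha=29, beta=17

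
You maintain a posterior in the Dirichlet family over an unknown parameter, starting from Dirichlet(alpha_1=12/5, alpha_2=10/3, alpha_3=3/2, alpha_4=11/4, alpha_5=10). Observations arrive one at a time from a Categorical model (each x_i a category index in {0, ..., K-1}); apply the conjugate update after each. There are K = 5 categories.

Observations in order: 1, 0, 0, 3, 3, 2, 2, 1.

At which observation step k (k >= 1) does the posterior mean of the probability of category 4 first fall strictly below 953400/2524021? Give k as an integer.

k = 7

obs 1: x=1 → posterior Dirichlet(12/5, 13/3, 3/2, 11/4, 10)
obs 2: x=0 → posterior Dirichlet(17/5, 13/3, 3/2, 11/4, 10)
obs 3: x=0 → posterior Dirichlet(22/5, 13/3, 3/2, 11/4, 10)
obs 4: x=3 → posterior Dirichlet(22/5, 13/3, 3/2, 15/4, 10)
obs 5: x=3 → posterior Dirichlet(22/5, 13/3, 3/2, 19/4, 10)
obs 6: x=2 → posterior Dirichlet(22/5, 13/3, 5/2, 19/4, 10)
obs 7: x=2 → posterior Dirichlet(22/5, 13/3, 7/2, 19/4, 10)
obs 8: x=1 → posterior Dirichlet(22/5, 16/3, 7/2, 19/4, 10)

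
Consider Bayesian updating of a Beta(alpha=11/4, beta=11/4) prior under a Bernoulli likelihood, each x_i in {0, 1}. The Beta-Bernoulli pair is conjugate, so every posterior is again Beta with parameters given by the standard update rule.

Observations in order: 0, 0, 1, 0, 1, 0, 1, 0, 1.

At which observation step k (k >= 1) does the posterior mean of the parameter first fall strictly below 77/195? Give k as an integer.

k = 2

obs 1: x=0 → posterior Beta(11/4, 15/4)
obs 2: x=0 → posterior Beta(11/4, 19/4)
obs 3: x=1 → posterior Beta(15/4, 19/4)
obs 4: x=0 → posterior Beta(15/4, 23/4)
obs 5: x=1 → posterior Beta(19/4, 23/4)
obs 6: x=0 → posterior Beta(19/4, 27/4)
obs 7: x=1 → posterior Beta(23/4, 27/4)
obs 8: x=0 → posterior Beta(23/4, 31/4)
obs 9: x=1 → posterior Beta(27/4, 31/4)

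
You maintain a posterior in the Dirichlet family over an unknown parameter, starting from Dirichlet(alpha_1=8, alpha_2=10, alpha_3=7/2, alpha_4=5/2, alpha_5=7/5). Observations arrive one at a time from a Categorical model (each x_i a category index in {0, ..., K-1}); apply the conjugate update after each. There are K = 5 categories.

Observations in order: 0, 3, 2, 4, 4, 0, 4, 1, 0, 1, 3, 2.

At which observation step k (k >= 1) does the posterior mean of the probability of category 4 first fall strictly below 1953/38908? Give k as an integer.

k = 3

obs 1: x=0 → posterior Dirichlet(9, 10, 7/2, 5/2, 7/5)
obs 2: x=3 → posterior Dirichlet(9, 10, 7/2, 7/2, 7/5)
obs 3: x=2 → posterior Dirichlet(9, 10, 9/2, 7/2, 7/5)
obs 4: x=4 → posterior Dirichlet(9, 10, 9/2, 7/2, 12/5)
obs 5: x=4 → posterior Dirichlet(9, 10, 9/2, 7/2, 17/5)
obs 6: x=0 → posterior Dirichlet(10, 10, 9/2, 7/2, 17/5)
obs 7: x=4 → posterior Dirichlet(10, 10, 9/2, 7/2, 22/5)
obs 8: x=1 → posterior Dirichlet(10, 11, 9/2, 7/2, 22/5)
obs 9: x=0 → posterior Dirichlet(11, 11, 9/2, 7/2, 22/5)
obs 10: x=1 → posterior Dirichlet(11, 12, 9/2, 7/2, 22/5)
obs 11: x=3 → posterior Dirichlet(11, 12, 9/2, 9/2, 22/5)
obs 12: x=2 → posterior Dirichlet(11, 12, 11/2, 9/2, 22/5)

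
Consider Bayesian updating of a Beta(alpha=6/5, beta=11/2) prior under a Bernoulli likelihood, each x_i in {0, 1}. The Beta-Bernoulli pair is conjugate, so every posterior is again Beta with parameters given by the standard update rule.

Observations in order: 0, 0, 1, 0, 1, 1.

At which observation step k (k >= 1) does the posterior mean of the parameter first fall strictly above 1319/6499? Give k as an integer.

obs 1: x=0 → posterior Beta(6/5, 13/2)
obs 2: x=0 → posterior Beta(6/5, 15/2)
obs 3: x=1 → posterior Beta(11/5, 15/2)
obs 4: x=0 → posterior Beta(11/5, 17/2)
obs 5: x=1 → posterior Beta(16/5, 17/2)
obs 6: x=1 → posterior Beta(21/5, 17/2)

k = 3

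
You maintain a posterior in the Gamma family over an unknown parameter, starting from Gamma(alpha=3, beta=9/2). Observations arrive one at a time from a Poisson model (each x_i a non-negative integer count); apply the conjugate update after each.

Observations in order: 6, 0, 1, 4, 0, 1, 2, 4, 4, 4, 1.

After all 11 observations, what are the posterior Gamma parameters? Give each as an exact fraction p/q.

alpha=30, beta=31/2

obs 1: x=6 → posterior Gamma(9, 11/2)
obs 2: x=0 → posterior Gamma(9, 13/2)
obs 3: x=1 → posterior Gamma(10, 15/2)
obs 4: x=4 → posterior Gamma(14, 17/2)
obs 5: x=0 → posterior Gamma(14, 19/2)
obs 6: x=1 → posterior Gamma(15, 21/2)
obs 7: x=2 → posterior Gamma(17, 23/2)
obs 8: x=4 → posterior Gamma(21, 25/2)
obs 9: x=4 → posterior Gamma(25, 27/2)
obs 10: x=4 → posterior Gamma(29, 29/2)
obs 11: x=1 → posterior Gamma(30, 31/2)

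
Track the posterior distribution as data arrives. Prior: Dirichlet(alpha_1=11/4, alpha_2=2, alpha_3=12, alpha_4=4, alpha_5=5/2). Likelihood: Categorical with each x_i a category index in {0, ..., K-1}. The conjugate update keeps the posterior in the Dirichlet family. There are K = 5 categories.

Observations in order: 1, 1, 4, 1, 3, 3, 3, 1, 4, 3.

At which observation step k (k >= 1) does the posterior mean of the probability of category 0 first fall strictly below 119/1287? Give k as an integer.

obs 1: x=1 → posterior Dirichlet(11/4, 3, 12, 4, 5/2)
obs 2: x=1 → posterior Dirichlet(11/4, 4, 12, 4, 5/2)
obs 3: x=4 → posterior Dirichlet(11/4, 4, 12, 4, 7/2)
obs 4: x=1 → posterior Dirichlet(11/4, 5, 12, 4, 7/2)
obs 5: x=3 → posterior Dirichlet(11/4, 5, 12, 5, 7/2)
obs 6: x=3 → posterior Dirichlet(11/4, 5, 12, 6, 7/2)
obs 7: x=3 → posterior Dirichlet(11/4, 5, 12, 7, 7/2)
obs 8: x=1 → posterior Dirichlet(11/4, 6, 12, 7, 7/2)
obs 9: x=4 → posterior Dirichlet(11/4, 6, 12, 7, 9/2)
obs 10: x=3 → posterior Dirichlet(11/4, 6, 12, 8, 9/2)

k = 7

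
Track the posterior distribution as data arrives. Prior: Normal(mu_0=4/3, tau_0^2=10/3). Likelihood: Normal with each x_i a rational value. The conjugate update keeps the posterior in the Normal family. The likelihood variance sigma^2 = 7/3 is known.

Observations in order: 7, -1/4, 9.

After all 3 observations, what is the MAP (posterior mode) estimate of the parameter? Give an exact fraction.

obs 1: x=7 → posterior Normal(14/3, 70/51)
obs 2: x=-1/4 → posterior Normal(461/162, 70/81)
obs 3: x=9 → posterior Normal(1001/222, 70/111)

1001/222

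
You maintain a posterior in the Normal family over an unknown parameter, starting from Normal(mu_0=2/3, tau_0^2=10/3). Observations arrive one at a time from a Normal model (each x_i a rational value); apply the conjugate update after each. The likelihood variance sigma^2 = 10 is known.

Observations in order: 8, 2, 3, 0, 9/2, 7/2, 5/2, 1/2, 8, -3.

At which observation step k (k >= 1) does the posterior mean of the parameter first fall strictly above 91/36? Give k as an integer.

k = 6

obs 1: x=8 → posterior Normal(5/2, 5/2)
obs 2: x=2 → posterior Normal(12/5, 2)
obs 3: x=3 → posterior Normal(5/2, 5/3)
obs 4: x=0 → posterior Normal(15/7, 10/7)
obs 5: x=9/2 → posterior Normal(39/16, 5/4)
obs 6: x=7/2 → posterior Normal(23/9, 10/9)
obs 7: x=5/2 → posterior Normal(51/20, 1)
obs 8: x=1/2 → posterior Normal(26/11, 10/11)
obs 9: x=8 → posterior Normal(17/6, 5/6)
obs 10: x=-3 → posterior Normal(31/13, 10/13)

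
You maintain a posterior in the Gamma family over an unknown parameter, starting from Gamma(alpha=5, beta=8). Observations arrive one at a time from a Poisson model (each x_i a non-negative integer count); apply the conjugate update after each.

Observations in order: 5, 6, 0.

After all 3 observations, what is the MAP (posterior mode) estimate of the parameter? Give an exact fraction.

15/11

obs 1: x=5 → posterior Gamma(10, 9)
obs 2: x=6 → posterior Gamma(16, 10)
obs 3: x=0 → posterior Gamma(16, 11)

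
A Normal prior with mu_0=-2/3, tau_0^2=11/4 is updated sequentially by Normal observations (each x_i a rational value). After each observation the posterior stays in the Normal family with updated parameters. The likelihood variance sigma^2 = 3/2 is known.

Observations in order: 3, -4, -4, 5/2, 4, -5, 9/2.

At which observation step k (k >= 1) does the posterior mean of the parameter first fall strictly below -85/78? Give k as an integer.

k = 3

obs 1: x=3 → posterior Normal(29/17, 33/34)
obs 2: x=-4 → posterior Normal(-15/28, 33/56)
obs 3: x=-4 → posterior Normal(-59/39, 11/26)
obs 4: x=5/2 → posterior Normal(-63/100, 33/100)
obs 5: x=4 → posterior Normal(25/122, 33/122)
obs 6: x=-5 → posterior Normal(-85/144, 11/48)
obs 7: x=9/2 → posterior Normal(7/83, 33/166)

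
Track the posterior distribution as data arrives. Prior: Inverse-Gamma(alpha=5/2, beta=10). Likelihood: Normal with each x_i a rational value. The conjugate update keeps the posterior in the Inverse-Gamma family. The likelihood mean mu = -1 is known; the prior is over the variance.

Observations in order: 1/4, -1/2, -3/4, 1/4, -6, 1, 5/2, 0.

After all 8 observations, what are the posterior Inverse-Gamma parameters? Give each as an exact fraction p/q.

obs 1: x=1/4 → posterior Inverse-Gamma(3, 345/32)
obs 2: x=-1/2 → posterior Inverse-Gamma(7/2, 349/32)
obs 3: x=-3/4 → posterior Inverse-Gamma(4, 175/16)
obs 4: x=1/4 → posterior Inverse-Gamma(9/2, 375/32)
obs 5: x=-6 → posterior Inverse-Gamma(5, 775/32)
obs 6: x=1 → posterior Inverse-Gamma(11/2, 839/32)
obs 7: x=5/2 → posterior Inverse-Gamma(6, 1035/32)
obs 8: x=0 → posterior Inverse-Gamma(13/2, 1051/32)

alpha=13/2, beta=1051/32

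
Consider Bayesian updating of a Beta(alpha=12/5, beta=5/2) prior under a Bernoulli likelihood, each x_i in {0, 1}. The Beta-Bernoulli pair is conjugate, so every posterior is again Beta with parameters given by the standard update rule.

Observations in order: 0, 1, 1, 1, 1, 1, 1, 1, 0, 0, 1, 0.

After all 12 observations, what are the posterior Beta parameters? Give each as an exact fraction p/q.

alpha=52/5, beta=13/2

obs 1: x=0 → posterior Beta(12/5, 7/2)
obs 2: x=1 → posterior Beta(17/5, 7/2)
obs 3: x=1 → posterior Beta(22/5, 7/2)
obs 4: x=1 → posterior Beta(27/5, 7/2)
obs 5: x=1 → posterior Beta(32/5, 7/2)
obs 6: x=1 → posterior Beta(37/5, 7/2)
obs 7: x=1 → posterior Beta(42/5, 7/2)
obs 8: x=1 → posterior Beta(47/5, 7/2)
obs 9: x=0 → posterior Beta(47/5, 9/2)
obs 10: x=0 → posterior Beta(47/5, 11/2)
obs 11: x=1 → posterior Beta(52/5, 11/2)
obs 12: x=0 → posterior Beta(52/5, 13/2)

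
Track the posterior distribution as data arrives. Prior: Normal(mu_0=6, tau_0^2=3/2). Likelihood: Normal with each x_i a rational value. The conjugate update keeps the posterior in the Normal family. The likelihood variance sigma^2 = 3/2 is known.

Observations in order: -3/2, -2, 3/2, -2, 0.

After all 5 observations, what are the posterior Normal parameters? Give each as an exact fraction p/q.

mu_0=1/3, tau_0^2=1/4

obs 1: x=-3/2 → posterior Normal(9/4, 3/4)
obs 2: x=-2 → posterior Normal(5/6, 1/2)
obs 3: x=3/2 → posterior Normal(1, 3/8)
obs 4: x=-2 → posterior Normal(2/5, 3/10)
obs 5: x=0 → posterior Normal(1/3, 1/4)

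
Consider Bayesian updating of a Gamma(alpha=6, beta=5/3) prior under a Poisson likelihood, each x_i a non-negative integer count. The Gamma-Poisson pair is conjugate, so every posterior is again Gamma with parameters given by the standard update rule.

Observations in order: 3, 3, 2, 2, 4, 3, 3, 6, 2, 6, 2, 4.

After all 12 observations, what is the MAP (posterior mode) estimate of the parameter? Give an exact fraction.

obs 1: x=3 → posterior Gamma(9, 8/3)
obs 2: x=3 → posterior Gamma(12, 11/3)
obs 3: x=2 → posterior Gamma(14, 14/3)
obs 4: x=2 → posterior Gamma(16, 17/3)
obs 5: x=4 → posterior Gamma(20, 20/3)
obs 6: x=3 → posterior Gamma(23, 23/3)
obs 7: x=3 → posterior Gamma(26, 26/3)
obs 8: x=6 → posterior Gamma(32, 29/3)
obs 9: x=2 → posterior Gamma(34, 32/3)
obs 10: x=6 → posterior Gamma(40, 35/3)
obs 11: x=2 → posterior Gamma(42, 38/3)
obs 12: x=4 → posterior Gamma(46, 41/3)

135/41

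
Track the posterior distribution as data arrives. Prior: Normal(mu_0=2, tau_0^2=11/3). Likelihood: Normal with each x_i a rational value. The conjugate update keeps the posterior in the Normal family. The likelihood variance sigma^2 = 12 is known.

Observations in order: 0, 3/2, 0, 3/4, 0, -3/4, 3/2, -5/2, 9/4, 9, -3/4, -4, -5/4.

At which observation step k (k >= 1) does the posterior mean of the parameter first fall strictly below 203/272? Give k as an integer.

obs 1: x=0 → posterior Normal(72/47, 132/47)
obs 2: x=3/2 → posterior Normal(177/116, 66/29)
obs 3: x=0 → posterior Normal(59/46, 44/23)
obs 4: x=3/4 → posterior Normal(387/320, 33/20)
obs 5: x=0 → posterior Normal(387/364, 132/91)
obs 6: x=-3/4 → posterior Normal(59/68, 22/17)
obs 7: x=3/2 → posterior Normal(105/113, 132/113)
obs 8: x=-5/2 → posterior Normal(5/8, 33/31)
obs 9: x=9/4 → posterior Normal(409/540, 44/45)
obs 10: x=9 → posterior Normal(805/584, 66/73)
obs 11: x=-3/4 → posterior Normal(193/157, 132/157)
obs 12: x=-4 → posterior Normal(149/168, 11/14)
obs 13: x=-5/4 → posterior Normal(541/716, 132/179)

k = 8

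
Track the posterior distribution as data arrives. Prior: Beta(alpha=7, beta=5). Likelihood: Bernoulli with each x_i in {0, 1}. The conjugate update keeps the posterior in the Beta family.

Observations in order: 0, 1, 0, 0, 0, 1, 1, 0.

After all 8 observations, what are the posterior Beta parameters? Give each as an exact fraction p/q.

obs 1: x=0 → posterior Beta(7, 6)
obs 2: x=1 → posterior Beta(8, 6)
obs 3: x=0 → posterior Beta(8, 7)
obs 4: x=0 → posterior Beta(8, 8)
obs 5: x=0 → posterior Beta(8, 9)
obs 6: x=1 → posterior Beta(9, 9)
obs 7: x=1 → posterior Beta(10, 9)
obs 8: x=0 → posterior Beta(10, 10)

alpha=10, beta=10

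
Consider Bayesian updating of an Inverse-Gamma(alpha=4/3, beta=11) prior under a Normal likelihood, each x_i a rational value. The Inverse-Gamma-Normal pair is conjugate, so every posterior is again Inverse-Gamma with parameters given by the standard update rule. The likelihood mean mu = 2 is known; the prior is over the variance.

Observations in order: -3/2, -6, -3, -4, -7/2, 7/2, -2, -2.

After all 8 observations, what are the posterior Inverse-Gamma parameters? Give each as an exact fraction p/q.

alpha=16/3, beta=895/8

obs 1: x=-3/2 → posterior Inverse-Gamma(11/6, 137/8)
obs 2: x=-6 → posterior Inverse-Gamma(7/3, 393/8)
obs 3: x=-3 → posterior Inverse-Gamma(17/6, 493/8)
obs 4: x=-4 → posterior Inverse-Gamma(10/3, 637/8)
obs 5: x=-7/2 → posterior Inverse-Gamma(23/6, 379/4)
obs 6: x=7/2 → posterior Inverse-Gamma(13/3, 767/8)
obs 7: x=-2 → posterior Inverse-Gamma(29/6, 831/8)
obs 8: x=-2 → posterior Inverse-Gamma(16/3, 895/8)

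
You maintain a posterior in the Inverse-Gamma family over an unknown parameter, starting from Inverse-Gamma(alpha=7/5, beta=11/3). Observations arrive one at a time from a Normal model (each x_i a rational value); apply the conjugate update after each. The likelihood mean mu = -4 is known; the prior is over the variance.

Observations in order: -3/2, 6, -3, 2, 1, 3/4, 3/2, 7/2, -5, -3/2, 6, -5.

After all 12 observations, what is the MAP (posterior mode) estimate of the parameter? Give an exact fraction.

94295/4032

obs 1: x=-3/2 → posterior Inverse-Gamma(19/10, 163/24)
obs 2: x=6 → posterior Inverse-Gamma(12/5, 1363/24)
obs 3: x=-3 → posterior Inverse-Gamma(29/10, 1375/24)
obs 4: x=2 → posterior Inverse-Gamma(17/5, 1807/24)
obs 5: x=1 → posterior Inverse-Gamma(39/10, 2107/24)
obs 6: x=3/4 → posterior Inverse-Gamma(22/5, 9511/96)
obs 7: x=3/2 → posterior Inverse-Gamma(49/10, 10963/96)
obs 8: x=7/2 → posterior Inverse-Gamma(27/5, 13663/96)
obs 9: x=-5 → posterior Inverse-Gamma(59/10, 13711/96)
obs 10: x=-3/2 → posterior Inverse-Gamma(32/5, 14011/96)
obs 11: x=6 → posterior Inverse-Gamma(69/10, 18811/96)
obs 12: x=-5 → posterior Inverse-Gamma(37/5, 18859/96)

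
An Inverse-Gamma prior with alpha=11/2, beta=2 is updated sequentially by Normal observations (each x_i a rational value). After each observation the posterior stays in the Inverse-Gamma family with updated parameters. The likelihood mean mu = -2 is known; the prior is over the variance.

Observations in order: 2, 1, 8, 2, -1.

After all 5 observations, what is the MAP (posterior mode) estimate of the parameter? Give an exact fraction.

obs 1: x=2 → posterior Inverse-Gamma(6, 10)
obs 2: x=1 → posterior Inverse-Gamma(13/2, 29/2)
obs 3: x=8 → posterior Inverse-Gamma(7, 129/2)
obs 4: x=2 → posterior Inverse-Gamma(15/2, 145/2)
obs 5: x=-1 → posterior Inverse-Gamma(8, 73)

73/9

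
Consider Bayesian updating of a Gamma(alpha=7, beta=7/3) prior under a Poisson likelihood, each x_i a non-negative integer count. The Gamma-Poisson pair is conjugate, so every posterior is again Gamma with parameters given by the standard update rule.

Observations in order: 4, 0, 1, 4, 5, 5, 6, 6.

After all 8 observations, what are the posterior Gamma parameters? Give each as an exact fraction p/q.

obs 1: x=4 → posterior Gamma(11, 10/3)
obs 2: x=0 → posterior Gamma(11, 13/3)
obs 3: x=1 → posterior Gamma(12, 16/3)
obs 4: x=4 → posterior Gamma(16, 19/3)
obs 5: x=5 → posterior Gamma(21, 22/3)
obs 6: x=5 → posterior Gamma(26, 25/3)
obs 7: x=6 → posterior Gamma(32, 28/3)
obs 8: x=6 → posterior Gamma(38, 31/3)

alpha=38, beta=31/3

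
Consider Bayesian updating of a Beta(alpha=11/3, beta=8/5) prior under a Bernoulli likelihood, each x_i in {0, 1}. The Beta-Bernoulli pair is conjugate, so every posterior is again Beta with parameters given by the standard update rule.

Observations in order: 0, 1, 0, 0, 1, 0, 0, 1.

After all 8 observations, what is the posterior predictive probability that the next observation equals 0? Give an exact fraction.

obs 1: x=0 → posterior Beta(11/3, 13/5)
obs 2: x=1 → posterior Beta(14/3, 13/5)
obs 3: x=0 → posterior Beta(14/3, 18/5)
obs 4: x=0 → posterior Beta(14/3, 23/5)
obs 5: x=1 → posterior Beta(17/3, 23/5)
obs 6: x=0 → posterior Beta(17/3, 28/5)
obs 7: x=0 → posterior Beta(17/3, 33/5)
obs 8: x=1 → posterior Beta(20/3, 33/5)

99/199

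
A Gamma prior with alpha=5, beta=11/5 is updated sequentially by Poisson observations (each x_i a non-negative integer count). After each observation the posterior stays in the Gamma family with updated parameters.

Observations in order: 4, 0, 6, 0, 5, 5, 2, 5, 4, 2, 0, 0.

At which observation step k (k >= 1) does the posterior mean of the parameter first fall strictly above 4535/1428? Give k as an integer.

obs 1: x=4 → posterior Gamma(9, 16/5)
obs 2: x=0 → posterior Gamma(9, 21/5)
obs 3: x=6 → posterior Gamma(15, 26/5)
obs 4: x=0 → posterior Gamma(15, 31/5)
obs 5: x=5 → posterior Gamma(20, 36/5)
obs 6: x=5 → posterior Gamma(25, 41/5)
obs 7: x=2 → posterior Gamma(27, 46/5)
obs 8: x=5 → posterior Gamma(32, 51/5)
obs 9: x=4 → posterior Gamma(36, 56/5)
obs 10: x=2 → posterior Gamma(38, 61/5)
obs 11: x=0 → posterior Gamma(38, 66/5)
obs 12: x=0 → posterior Gamma(38, 71/5)

k = 9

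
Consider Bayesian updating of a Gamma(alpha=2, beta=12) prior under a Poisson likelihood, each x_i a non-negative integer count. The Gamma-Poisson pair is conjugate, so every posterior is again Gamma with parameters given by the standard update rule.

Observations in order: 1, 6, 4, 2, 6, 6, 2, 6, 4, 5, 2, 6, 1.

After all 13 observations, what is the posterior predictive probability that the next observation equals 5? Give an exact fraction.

258050330423150770039865714536480149920473492475281318547786213457584381103515625/5853615427655104745063798128044908428226488335294259289442431895233913760186892288

obs 1: x=1 → posterior Gamma(3, 13)
obs 2: x=6 → posterior Gamma(9, 14)
obs 3: x=4 → posterior Gamma(13, 15)
obs 4: x=2 → posterior Gamma(15, 16)
obs 5: x=6 → posterior Gamma(21, 17)
obs 6: x=6 → posterior Gamma(27, 18)
obs 7: x=2 → posterior Gamma(29, 19)
obs 8: x=6 → posterior Gamma(35, 20)
obs 9: x=4 → posterior Gamma(39, 21)
obs 10: x=5 → posterior Gamma(44, 22)
obs 11: x=2 → posterior Gamma(46, 23)
obs 12: x=6 → posterior Gamma(52, 24)
obs 13: x=1 → posterior Gamma(53, 25)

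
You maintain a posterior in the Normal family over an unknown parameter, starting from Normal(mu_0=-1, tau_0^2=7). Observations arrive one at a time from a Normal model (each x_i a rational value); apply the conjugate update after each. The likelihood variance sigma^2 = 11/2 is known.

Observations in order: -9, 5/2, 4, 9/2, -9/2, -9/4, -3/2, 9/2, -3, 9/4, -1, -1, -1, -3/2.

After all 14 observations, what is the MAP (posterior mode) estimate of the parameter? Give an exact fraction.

-109/207

obs 1: x=-9 → posterior Normal(-137/25, 77/25)
obs 2: x=5/2 → posterior Normal(-34/13, 77/39)
obs 3: x=4 → posterior Normal(-46/53, 77/53)
obs 4: x=9/2 → posterior Normal(17/67, 77/67)
obs 5: x=-9/2 → posterior Normal(-46/81, 77/81)
obs 6: x=-9/4 → posterior Normal(-31/38, 77/95)
obs 7: x=-3/2 → posterior Normal(-197/218, 77/109)
obs 8: x=9/2 → posterior Normal(-71/246, 77/123)
obs 9: x=-3 → posterior Normal(-155/274, 77/137)
obs 10: x=9/4 → posterior Normal(-46/151, 77/151)
obs 11: x=-1 → posterior Normal(-4/11, 7/15)
obs 12: x=-1 → posterior Normal(-74/179, 77/179)
obs 13: x=-1 → posterior Normal(-88/193, 77/193)
obs 14: x=-3/2 → posterior Normal(-109/207, 77/207)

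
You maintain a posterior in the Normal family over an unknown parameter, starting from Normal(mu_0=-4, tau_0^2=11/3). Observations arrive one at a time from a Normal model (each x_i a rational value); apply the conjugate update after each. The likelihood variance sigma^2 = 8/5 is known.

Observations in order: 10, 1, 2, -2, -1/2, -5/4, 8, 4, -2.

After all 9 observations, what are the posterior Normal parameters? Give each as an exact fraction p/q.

mu_0=3851/2076, tau_0^2=88/519

obs 1: x=10 → posterior Normal(454/79, 88/79)
obs 2: x=1 → posterior Normal(509/134, 44/67)
obs 3: x=2 → posterior Normal(619/189, 88/189)
obs 4: x=-2 → posterior Normal(509/244, 22/61)
obs 5: x=-1/2 → posterior Normal(963/598, 88/299)
obs 6: x=-5/4 → posterior Normal(1651/1416, 44/177)
obs 7: x=8 → posterior Normal(3411/1636, 88/409)
obs 8: x=4 → posterior Normal(4291/1856, 11/58)
obs 9: x=-2 → posterior Normal(3851/2076, 88/519)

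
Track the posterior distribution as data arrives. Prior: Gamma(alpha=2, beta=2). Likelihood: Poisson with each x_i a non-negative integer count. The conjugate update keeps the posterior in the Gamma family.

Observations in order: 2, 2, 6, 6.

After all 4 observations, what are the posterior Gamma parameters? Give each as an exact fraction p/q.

obs 1: x=2 → posterior Gamma(4, 3)
obs 2: x=2 → posterior Gamma(6, 4)
obs 3: x=6 → posterior Gamma(12, 5)
obs 4: x=6 → posterior Gamma(18, 6)

alpha=18, beta=6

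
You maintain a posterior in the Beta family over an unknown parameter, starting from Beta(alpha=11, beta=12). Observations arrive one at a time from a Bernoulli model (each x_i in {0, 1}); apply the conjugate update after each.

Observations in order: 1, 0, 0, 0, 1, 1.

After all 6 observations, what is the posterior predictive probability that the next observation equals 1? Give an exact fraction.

obs 1: x=1 → posterior Beta(12, 12)
obs 2: x=0 → posterior Beta(12, 13)
obs 3: x=0 → posterior Beta(12, 14)
obs 4: x=0 → posterior Beta(12, 15)
obs 5: x=1 → posterior Beta(13, 15)
obs 6: x=1 → posterior Beta(14, 15)

14/29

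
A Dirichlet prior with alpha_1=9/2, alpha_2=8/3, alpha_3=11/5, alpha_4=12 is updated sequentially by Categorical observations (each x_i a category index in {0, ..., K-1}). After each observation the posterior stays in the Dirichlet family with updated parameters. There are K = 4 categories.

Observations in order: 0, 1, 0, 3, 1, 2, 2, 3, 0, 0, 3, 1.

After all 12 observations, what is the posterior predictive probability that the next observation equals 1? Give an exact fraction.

obs 1: x=0 → posterior Dirichlet(11/2, 8/3, 11/5, 12)
obs 2: x=1 → posterior Dirichlet(11/2, 11/3, 11/5, 12)
obs 3: x=0 → posterior Dirichlet(13/2, 11/3, 11/5, 12)
obs 4: x=3 → posterior Dirichlet(13/2, 11/3, 11/5, 13)
obs 5: x=1 → posterior Dirichlet(13/2, 14/3, 11/5, 13)
obs 6: x=2 → posterior Dirichlet(13/2, 14/3, 16/5, 13)
obs 7: x=2 → posterior Dirichlet(13/2, 14/3, 21/5, 13)
obs 8: x=3 → posterior Dirichlet(13/2, 14/3, 21/5, 14)
obs 9: x=0 → posterior Dirichlet(15/2, 14/3, 21/5, 14)
obs 10: x=0 → posterior Dirichlet(17/2, 14/3, 21/5, 14)
obs 11: x=3 → posterior Dirichlet(17/2, 14/3, 21/5, 15)
obs 12: x=1 → posterior Dirichlet(17/2, 17/3, 21/5, 15)

170/1001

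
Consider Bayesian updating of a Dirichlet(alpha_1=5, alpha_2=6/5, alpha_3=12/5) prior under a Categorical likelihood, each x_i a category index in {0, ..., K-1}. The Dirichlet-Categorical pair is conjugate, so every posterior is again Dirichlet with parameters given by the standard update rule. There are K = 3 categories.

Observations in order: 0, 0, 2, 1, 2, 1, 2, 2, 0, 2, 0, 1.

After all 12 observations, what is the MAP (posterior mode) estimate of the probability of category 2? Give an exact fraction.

4/11

obs 1: x=0 → posterior Dirichlet(6, 6/5, 12/5)
obs 2: x=0 → posterior Dirichlet(7, 6/5, 12/5)
obs 3: x=2 → posterior Dirichlet(7, 6/5, 17/5)
obs 4: x=1 → posterior Dirichlet(7, 11/5, 17/5)
obs 5: x=2 → posterior Dirichlet(7, 11/5, 22/5)
obs 6: x=1 → posterior Dirichlet(7, 16/5, 22/5)
obs 7: x=2 → posterior Dirichlet(7, 16/5, 27/5)
obs 8: x=2 → posterior Dirichlet(7, 16/5, 32/5)
obs 9: x=0 → posterior Dirichlet(8, 16/5, 32/5)
obs 10: x=2 → posterior Dirichlet(8, 16/5, 37/5)
obs 11: x=0 → posterior Dirichlet(9, 16/5, 37/5)
obs 12: x=1 → posterior Dirichlet(9, 21/5, 37/5)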